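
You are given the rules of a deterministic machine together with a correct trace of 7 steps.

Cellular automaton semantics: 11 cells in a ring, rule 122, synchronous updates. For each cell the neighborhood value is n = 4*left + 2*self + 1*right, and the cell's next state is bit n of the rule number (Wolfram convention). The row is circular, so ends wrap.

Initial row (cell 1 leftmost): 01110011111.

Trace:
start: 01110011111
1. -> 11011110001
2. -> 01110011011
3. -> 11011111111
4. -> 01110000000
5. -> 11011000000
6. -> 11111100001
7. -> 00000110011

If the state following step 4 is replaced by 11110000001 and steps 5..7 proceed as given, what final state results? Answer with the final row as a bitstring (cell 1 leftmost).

state after step 4 := 11110000001
5. -> 00011000011
6. -> 10111100111
7. -> 11100111100

11100111100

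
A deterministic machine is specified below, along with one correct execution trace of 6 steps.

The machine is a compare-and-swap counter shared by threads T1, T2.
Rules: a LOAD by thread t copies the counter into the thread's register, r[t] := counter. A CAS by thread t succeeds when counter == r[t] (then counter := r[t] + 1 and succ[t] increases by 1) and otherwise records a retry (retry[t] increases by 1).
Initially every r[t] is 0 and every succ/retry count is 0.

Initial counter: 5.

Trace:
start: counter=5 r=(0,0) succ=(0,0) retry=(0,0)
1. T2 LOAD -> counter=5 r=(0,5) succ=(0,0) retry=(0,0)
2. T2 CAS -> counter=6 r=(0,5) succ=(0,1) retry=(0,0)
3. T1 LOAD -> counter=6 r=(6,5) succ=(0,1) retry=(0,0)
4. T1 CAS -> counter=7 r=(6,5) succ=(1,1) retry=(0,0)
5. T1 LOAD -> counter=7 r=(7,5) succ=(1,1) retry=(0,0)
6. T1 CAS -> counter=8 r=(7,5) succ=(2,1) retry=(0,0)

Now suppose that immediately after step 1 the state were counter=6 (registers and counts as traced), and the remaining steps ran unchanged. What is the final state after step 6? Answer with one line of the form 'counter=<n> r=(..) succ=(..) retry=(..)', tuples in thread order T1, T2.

counter=8 r=(7,5) succ=(2,0) retry=(0,1)

state after step 1 := counter=6 r=(0,5) succ=(0,0) retry=(0,0)
2. T2 CAS -> counter=6 r=(0,5) succ=(0,0) retry=(0,1)
3. T1 LOAD -> counter=6 r=(6,5) succ=(0,0) retry=(0,1)
4. T1 CAS -> counter=7 r=(6,5) succ=(1,0) retry=(0,1)
5. T1 LOAD -> counter=7 r=(7,5) succ=(1,0) retry=(0,1)
6. T1 CAS -> counter=8 r=(7,5) succ=(2,0) retry=(0,1)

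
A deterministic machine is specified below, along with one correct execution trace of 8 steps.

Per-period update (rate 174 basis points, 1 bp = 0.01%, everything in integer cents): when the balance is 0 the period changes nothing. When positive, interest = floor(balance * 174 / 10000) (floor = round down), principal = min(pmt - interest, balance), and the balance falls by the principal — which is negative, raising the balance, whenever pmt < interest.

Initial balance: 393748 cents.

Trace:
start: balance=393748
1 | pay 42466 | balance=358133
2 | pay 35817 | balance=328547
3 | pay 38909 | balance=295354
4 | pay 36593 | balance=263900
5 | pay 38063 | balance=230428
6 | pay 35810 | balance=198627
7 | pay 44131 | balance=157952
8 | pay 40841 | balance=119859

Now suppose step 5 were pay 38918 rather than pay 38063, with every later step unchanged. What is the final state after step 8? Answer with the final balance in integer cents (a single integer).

118957

(re-executing from step 5 with the substitution; state before step 5: balance=263900)
5 | pay 38918 | balance=229573
6 | pay 35810 | balance=197757
7 | pay 44131 | balance=157066
8 | pay 40841 | balance=118957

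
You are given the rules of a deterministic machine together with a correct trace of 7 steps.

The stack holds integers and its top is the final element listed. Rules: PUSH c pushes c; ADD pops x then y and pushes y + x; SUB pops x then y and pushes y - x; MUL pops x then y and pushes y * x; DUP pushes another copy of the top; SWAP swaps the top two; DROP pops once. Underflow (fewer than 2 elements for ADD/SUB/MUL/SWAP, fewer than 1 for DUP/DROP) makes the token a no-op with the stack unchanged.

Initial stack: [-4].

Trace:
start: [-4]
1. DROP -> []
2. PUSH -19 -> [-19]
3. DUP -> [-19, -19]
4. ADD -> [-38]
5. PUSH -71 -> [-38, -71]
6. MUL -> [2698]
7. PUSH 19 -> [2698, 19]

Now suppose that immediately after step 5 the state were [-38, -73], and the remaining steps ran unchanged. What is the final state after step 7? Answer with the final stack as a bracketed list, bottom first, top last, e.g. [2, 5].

[2774, 19]

state after step 5 := [-38, -73]
6. MUL -> [2774]
7. PUSH 19 -> [2774, 19]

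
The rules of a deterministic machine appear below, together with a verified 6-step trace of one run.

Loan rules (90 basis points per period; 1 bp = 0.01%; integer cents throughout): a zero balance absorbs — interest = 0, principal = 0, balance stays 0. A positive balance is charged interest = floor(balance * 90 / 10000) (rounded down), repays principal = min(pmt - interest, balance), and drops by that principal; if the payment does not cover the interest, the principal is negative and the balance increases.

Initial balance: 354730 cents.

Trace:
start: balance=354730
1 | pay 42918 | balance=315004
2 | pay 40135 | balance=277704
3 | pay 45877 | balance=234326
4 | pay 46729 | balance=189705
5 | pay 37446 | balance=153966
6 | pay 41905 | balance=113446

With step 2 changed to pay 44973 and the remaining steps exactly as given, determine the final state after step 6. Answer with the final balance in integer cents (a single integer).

(re-executing from step 2 with the substitution; state before step 2: balance=315004)
2 | pay 44973 | balance=272866
3 | pay 45877 | balance=229444
4 | pay 46729 | balance=184779
5 | pay 37446 | balance=148996
6 | pay 41905 | balance=108431

108431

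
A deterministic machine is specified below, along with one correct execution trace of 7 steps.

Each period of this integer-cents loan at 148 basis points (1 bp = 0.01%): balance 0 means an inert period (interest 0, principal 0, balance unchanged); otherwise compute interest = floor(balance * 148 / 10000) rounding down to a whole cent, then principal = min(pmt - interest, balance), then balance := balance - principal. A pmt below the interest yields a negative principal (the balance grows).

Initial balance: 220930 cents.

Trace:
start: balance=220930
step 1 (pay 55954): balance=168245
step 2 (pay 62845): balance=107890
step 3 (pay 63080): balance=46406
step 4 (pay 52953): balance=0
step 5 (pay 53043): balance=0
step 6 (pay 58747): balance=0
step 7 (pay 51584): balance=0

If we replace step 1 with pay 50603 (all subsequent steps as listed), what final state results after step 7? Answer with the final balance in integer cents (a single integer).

0

(re-executing from step 1 with the substitution; state before step 1: balance=220930)
step 1 (pay 50603): balance=173596
step 2 (pay 62845): balance=113320
step 3 (pay 63080): balance=51917
step 4 (pay 52953): balance=0
step 5 (pay 53043): balance=0
step 6 (pay 58747): balance=0
step 7 (pay 51584): balance=0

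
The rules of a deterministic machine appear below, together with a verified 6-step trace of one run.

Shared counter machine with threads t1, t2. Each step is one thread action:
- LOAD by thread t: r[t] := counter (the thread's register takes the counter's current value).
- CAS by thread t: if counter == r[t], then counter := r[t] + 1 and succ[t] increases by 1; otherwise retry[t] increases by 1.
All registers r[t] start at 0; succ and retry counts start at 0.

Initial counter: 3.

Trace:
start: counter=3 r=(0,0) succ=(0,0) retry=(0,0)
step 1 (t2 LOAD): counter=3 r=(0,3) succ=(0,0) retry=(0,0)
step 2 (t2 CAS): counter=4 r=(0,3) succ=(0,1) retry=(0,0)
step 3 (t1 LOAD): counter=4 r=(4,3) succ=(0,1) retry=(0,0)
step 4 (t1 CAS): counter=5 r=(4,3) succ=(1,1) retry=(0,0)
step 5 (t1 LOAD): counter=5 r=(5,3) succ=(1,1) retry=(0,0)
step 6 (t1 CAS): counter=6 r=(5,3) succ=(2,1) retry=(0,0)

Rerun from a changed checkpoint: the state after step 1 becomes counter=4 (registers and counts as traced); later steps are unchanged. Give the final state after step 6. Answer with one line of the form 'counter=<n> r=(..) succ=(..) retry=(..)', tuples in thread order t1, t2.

state after step 1 := counter=4 r=(0,3) succ=(0,0) retry=(0,0)
step 2 (t2 CAS): counter=4 r=(0,3) succ=(0,0) retry=(0,1)
step 3 (t1 LOAD): counter=4 r=(4,3) succ=(0,0) retry=(0,1)
step 4 (t1 CAS): counter=5 r=(4,3) succ=(1,0) retry=(0,1)
step 5 (t1 LOAD): counter=5 r=(5,3) succ=(1,0) retry=(0,1)
step 6 (t1 CAS): counter=6 r=(5,3) succ=(2,0) retry=(0,1)

counter=6 r=(5,3) succ=(2,0) retry=(0,1)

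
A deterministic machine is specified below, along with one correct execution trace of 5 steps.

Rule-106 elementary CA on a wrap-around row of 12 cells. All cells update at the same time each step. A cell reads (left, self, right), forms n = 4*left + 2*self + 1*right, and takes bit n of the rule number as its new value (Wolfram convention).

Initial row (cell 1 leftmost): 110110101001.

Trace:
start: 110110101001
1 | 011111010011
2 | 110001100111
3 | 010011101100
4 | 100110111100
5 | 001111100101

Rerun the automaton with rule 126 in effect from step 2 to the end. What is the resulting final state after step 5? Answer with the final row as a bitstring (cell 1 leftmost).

(re-executing steps 2..5 under rule 126; state before step 2: 011111010011)
2 | 110001111111
3 | 011011000000
4 | 111111100000
5 | 100000110001

100000110001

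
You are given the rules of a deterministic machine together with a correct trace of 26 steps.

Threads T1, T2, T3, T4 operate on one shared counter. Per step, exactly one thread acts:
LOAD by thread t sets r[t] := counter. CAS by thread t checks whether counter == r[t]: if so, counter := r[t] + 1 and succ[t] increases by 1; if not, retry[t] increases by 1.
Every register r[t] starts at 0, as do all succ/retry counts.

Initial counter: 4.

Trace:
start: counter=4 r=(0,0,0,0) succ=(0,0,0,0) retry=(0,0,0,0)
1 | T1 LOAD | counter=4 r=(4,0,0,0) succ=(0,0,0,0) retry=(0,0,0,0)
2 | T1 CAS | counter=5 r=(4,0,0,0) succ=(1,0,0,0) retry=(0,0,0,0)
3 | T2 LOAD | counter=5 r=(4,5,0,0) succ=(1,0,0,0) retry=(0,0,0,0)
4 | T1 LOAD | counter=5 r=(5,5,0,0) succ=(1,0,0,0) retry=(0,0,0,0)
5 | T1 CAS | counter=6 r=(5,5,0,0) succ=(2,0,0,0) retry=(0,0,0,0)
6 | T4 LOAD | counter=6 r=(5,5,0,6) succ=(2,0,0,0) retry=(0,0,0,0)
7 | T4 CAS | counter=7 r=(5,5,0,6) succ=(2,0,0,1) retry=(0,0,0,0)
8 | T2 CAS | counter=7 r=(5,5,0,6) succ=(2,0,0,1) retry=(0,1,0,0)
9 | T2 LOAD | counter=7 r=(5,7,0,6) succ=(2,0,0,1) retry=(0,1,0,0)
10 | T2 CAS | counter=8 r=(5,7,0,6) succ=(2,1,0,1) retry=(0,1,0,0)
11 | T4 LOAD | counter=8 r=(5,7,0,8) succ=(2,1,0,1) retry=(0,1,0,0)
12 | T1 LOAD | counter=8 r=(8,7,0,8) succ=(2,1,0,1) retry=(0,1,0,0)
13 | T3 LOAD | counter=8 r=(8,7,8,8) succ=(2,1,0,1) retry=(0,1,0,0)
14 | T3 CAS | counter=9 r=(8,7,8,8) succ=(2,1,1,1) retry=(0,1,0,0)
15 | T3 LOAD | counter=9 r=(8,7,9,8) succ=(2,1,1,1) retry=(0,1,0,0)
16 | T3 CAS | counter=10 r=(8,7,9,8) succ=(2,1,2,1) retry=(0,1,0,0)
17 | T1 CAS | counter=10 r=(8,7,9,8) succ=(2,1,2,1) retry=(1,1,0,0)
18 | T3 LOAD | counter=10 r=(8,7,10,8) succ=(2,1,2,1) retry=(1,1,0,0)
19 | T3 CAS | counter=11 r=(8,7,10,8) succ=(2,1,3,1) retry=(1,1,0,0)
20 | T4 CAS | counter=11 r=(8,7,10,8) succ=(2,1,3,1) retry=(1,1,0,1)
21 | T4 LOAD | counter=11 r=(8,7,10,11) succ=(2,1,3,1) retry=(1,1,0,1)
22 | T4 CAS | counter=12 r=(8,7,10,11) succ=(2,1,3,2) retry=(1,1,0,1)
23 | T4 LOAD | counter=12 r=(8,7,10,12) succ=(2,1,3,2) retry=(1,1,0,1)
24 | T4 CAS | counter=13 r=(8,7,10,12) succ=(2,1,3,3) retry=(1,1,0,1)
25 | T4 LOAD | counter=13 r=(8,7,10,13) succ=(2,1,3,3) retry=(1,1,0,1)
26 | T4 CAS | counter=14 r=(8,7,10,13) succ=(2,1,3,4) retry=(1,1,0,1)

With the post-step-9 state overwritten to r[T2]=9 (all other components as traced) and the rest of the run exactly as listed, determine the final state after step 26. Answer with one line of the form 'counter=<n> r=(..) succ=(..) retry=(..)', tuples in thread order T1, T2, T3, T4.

state after step 9 := counter=7 r=(5,9,0,6) succ=(2,0,0,1) retry=(0,1,0,0)
10 | T2 CAS | counter=7 r=(5,9,0,6) succ=(2,0,0,1) retry=(0,2,0,0)
11 | T4 LOAD | counter=7 r=(5,9,0,7) succ=(2,0,0,1) retry=(0,2,0,0)
12 | T1 LOAD | counter=7 r=(7,9,0,7) succ=(2,0,0,1) retry=(0,2,0,0)
13 | T3 LOAD | counter=7 r=(7,9,7,7) succ=(2,0,0,1) retry=(0,2,0,0)
14 | T3 CAS | counter=8 r=(7,9,7,7) succ=(2,0,1,1) retry=(0,2,0,0)
15 | T3 LOAD | counter=8 r=(7,9,8,7) succ=(2,0,1,1) retry=(0,2,0,0)
16 | T3 CAS | counter=9 r=(7,9,8,7) succ=(2,0,2,1) retry=(0,2,0,0)
17 | T1 CAS | counter=9 r=(7,9,8,7) succ=(2,0,2,1) retry=(1,2,0,0)
18 | T3 LOAD | counter=9 r=(7,9,9,7) succ=(2,0,2,1) retry=(1,2,0,0)
19 | T3 CAS | counter=10 r=(7,9,9,7) succ=(2,0,3,1) retry=(1,2,0,0)
20 | T4 CAS | counter=10 r=(7,9,9,7) succ=(2,0,3,1) retry=(1,2,0,1)
21 | T4 LOAD | counter=10 r=(7,9,9,10) succ=(2,0,3,1) retry=(1,2,0,1)
22 | T4 CAS | counter=11 r=(7,9,9,10) succ=(2,0,3,2) retry=(1,2,0,1)
23 | T4 LOAD | counter=11 r=(7,9,9,11) succ=(2,0,3,2) retry=(1,2,0,1)
24 | T4 CAS | counter=12 r=(7,9,9,11) succ=(2,0,3,3) retry=(1,2,0,1)
25 | T4 LOAD | counter=12 r=(7,9,9,12) succ=(2,0,3,3) retry=(1,2,0,1)
26 | T4 CAS | counter=13 r=(7,9,9,12) succ=(2,0,3,4) retry=(1,2,0,1)

counter=13 r=(7,9,9,12) succ=(2,0,3,4) retry=(1,2,0,1)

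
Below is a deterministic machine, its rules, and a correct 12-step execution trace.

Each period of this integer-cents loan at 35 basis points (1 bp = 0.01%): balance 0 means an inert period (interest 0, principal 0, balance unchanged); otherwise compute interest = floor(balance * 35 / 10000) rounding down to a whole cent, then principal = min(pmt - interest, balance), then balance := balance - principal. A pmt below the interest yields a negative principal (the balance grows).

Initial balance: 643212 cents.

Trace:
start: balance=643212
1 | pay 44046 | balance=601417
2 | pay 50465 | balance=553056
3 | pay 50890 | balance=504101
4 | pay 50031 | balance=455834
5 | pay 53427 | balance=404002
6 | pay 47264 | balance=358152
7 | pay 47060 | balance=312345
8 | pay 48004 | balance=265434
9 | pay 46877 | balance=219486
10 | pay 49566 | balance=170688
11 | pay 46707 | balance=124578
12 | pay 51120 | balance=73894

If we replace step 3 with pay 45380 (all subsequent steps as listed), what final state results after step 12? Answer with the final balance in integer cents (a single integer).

(re-executing from step 3 with the substitution; state before step 3: balance=553056)
3 | pay 45380 | balance=509611
4 | pay 50031 | balance=461363
5 | pay 53427 | balance=409550
6 | pay 47264 | balance=363719
7 | pay 47060 | balance=317932
8 | pay 48004 | balance=271040
9 | pay 46877 | balance=225111
10 | pay 49566 | balance=176332
11 | pay 46707 | balance=130242
12 | pay 51120 | balance=79577

79577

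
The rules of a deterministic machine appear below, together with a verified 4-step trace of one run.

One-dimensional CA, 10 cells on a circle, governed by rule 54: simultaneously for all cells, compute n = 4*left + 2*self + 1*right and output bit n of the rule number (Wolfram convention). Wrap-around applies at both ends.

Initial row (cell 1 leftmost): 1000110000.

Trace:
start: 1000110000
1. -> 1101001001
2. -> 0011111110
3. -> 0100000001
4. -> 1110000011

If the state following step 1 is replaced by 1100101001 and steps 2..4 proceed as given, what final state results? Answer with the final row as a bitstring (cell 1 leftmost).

state after step 1 := 1100101001
2. -> 0011111110
3. -> 0100000001
4. -> 1110000011

1110000011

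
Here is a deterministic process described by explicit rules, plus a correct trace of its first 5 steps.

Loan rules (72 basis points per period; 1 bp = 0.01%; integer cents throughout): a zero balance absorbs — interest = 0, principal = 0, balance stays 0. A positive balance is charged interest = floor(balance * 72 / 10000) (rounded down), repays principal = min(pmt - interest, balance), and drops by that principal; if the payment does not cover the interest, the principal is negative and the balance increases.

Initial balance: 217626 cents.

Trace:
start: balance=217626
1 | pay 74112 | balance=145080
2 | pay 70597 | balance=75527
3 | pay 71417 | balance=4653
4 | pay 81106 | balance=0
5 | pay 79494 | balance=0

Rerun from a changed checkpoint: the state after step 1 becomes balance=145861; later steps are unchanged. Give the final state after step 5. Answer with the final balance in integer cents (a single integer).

state after step 1 := balance=145861
2 | pay 70597 | balance=76314
3 | pay 71417 | balance=5446
4 | pay 81106 | balance=0
5 | pay 79494 | balance=0

0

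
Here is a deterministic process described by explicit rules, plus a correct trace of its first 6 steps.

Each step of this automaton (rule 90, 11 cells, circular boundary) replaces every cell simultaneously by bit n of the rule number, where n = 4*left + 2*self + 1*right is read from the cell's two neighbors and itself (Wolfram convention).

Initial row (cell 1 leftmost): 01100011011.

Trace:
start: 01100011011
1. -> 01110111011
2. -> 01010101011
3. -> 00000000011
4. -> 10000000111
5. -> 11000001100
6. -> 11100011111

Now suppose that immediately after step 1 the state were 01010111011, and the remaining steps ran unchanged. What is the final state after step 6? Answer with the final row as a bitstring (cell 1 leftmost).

state after step 1 := 01010111011
2. -> 00000101011
3. -> 10001000011
4. -> 11010100110
5. -> 11000011110
6. -> 11100110010

11100110010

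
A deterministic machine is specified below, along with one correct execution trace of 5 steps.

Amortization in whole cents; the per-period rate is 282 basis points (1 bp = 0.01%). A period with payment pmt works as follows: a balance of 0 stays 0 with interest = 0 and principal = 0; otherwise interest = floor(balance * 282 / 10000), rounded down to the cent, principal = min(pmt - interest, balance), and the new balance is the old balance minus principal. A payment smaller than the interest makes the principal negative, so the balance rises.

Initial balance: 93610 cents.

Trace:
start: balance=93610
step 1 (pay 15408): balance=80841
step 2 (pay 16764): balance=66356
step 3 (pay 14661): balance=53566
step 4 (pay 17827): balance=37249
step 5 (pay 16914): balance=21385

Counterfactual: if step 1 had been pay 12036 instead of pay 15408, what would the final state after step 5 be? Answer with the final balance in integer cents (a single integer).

(re-executing from step 1 with the substitution; state before step 1: balance=93610)
step 1 (pay 12036): balance=84213
step 2 (pay 16764): balance=69823
step 3 (pay 14661): balance=57131
step 4 (pay 17827): balance=40915
step 5 (pay 16914): balance=25154

25154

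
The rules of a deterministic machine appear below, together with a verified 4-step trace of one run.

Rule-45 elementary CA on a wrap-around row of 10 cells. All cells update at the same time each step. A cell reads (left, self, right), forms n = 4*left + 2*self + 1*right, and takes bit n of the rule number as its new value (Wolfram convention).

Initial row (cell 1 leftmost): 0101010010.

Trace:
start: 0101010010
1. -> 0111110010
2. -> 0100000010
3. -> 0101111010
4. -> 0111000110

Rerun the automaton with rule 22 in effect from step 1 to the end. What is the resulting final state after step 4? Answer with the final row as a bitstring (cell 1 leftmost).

0100010000

(re-executing steps 1..4 under rule 22; state before step 1: 0101010010)
1. -> 1101011111
2. -> 0001000000
3. -> 0011100000
4. -> 0100010000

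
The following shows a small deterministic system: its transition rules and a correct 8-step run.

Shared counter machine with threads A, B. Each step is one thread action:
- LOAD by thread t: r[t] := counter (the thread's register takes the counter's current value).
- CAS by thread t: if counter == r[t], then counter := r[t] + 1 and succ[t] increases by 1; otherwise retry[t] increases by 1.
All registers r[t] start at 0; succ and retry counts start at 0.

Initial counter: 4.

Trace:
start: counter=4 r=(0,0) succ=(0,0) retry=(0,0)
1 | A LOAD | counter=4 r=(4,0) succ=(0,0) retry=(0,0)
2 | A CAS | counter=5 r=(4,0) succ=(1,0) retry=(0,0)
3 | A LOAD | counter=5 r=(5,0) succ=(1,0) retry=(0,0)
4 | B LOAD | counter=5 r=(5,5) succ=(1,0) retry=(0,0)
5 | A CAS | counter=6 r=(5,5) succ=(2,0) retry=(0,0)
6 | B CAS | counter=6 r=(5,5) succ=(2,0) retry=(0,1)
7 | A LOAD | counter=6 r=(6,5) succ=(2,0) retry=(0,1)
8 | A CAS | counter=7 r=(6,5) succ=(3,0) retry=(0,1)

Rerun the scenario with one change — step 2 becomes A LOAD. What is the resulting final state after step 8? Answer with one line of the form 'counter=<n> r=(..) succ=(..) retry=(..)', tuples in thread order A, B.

counter=6 r=(5,4) succ=(2,0) retry=(0,1)

(re-executing from step 2 with the substitution; state before step 2: counter=4 r=(4,0) succ=(0,0) retry=(0,0))
2 | A LOAD | counter=4 r=(4,0) succ=(0,0) retry=(0,0)
3 | A LOAD | counter=4 r=(4,0) succ=(0,0) retry=(0,0)
4 | B LOAD | counter=4 r=(4,4) succ=(0,0) retry=(0,0)
5 | A CAS | counter=5 r=(4,4) succ=(1,0) retry=(0,0)
6 | B CAS | counter=5 r=(4,4) succ=(1,0) retry=(0,1)
7 | A LOAD | counter=5 r=(5,4) succ=(1,0) retry=(0,1)
8 | A CAS | counter=6 r=(5,4) succ=(2,0) retry=(0,1)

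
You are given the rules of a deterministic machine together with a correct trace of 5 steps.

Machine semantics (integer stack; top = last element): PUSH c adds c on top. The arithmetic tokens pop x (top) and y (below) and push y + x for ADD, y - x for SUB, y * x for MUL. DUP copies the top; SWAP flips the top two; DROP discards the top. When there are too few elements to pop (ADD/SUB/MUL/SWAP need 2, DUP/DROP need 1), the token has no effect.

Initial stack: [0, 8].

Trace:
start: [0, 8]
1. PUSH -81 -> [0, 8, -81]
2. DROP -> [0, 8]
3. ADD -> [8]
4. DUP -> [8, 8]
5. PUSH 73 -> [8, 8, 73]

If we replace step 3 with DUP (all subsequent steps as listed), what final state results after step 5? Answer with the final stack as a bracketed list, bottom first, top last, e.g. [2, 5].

[0, 8, 8, 8, 73]

(re-executing from step 3 with the substitution; state before step 3: [0, 8])
3. DUP -> [0, 8, 8]
4. DUP -> [0, 8, 8, 8]
5. PUSH 73 -> [0, 8, 8, 8, 73]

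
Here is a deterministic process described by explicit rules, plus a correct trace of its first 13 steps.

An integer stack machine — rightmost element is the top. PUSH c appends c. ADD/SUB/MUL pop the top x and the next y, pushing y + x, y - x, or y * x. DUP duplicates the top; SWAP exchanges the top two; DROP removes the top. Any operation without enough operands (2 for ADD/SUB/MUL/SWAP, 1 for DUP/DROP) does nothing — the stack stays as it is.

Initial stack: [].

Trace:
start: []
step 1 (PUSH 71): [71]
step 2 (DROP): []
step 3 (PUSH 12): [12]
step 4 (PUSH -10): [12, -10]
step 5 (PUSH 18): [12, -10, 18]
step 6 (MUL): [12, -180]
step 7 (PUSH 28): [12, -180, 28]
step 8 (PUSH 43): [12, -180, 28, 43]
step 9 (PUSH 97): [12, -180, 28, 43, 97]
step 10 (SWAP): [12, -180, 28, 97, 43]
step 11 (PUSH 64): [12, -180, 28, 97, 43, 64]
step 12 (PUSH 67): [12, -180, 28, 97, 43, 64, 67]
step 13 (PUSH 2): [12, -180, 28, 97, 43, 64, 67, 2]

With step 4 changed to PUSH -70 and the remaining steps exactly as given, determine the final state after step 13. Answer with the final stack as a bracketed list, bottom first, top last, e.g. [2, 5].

(re-executing from step 4 with the substitution; state before step 4: [12])
step 4 (PUSH -70): [12, -70]
step 5 (PUSH 18): [12, -70, 18]
step 6 (MUL): [12, -1260]
step 7 (PUSH 28): [12, -1260, 28]
step 8 (PUSH 43): [12, -1260, 28, 43]
step 9 (PUSH 97): [12, -1260, 28, 43, 97]
step 10 (SWAP): [12, -1260, 28, 97, 43]
step 11 (PUSH 64): [12, -1260, 28, 97, 43, 64]
step 12 (PUSH 67): [12, -1260, 28, 97, 43, 64, 67]
step 13 (PUSH 2): [12, -1260, 28, 97, 43, 64, 67, 2]

[12, -1260, 28, 97, 43, 64, 67, 2]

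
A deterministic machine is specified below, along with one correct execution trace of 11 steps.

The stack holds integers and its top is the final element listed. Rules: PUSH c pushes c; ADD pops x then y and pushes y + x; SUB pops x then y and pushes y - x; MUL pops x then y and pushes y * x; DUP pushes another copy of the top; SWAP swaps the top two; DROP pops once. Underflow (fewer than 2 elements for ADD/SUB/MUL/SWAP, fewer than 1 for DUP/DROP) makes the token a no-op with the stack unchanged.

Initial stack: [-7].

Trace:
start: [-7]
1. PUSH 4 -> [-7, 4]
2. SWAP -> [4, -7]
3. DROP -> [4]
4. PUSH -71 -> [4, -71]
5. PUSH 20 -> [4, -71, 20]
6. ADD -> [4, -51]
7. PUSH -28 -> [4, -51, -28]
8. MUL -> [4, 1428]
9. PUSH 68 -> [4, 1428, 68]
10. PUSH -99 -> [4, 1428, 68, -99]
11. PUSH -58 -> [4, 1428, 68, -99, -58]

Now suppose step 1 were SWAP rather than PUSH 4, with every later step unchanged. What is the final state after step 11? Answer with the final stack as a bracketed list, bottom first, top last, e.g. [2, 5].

(re-executing from step 1 with the substitution; state before step 1: [-7])
1. SWAP -> [-7]
2. SWAP -> [-7]
3. DROP -> []
4. PUSH -71 -> [-71]
5. PUSH 20 -> [-71, 20]
6. ADD -> [-51]
7. PUSH -28 -> [-51, -28]
8. MUL -> [1428]
9. PUSH 68 -> [1428, 68]
10. PUSH -99 -> [1428, 68, -99]
11. PUSH -58 -> [1428, 68, -99, -58]

[1428, 68, -99, -58]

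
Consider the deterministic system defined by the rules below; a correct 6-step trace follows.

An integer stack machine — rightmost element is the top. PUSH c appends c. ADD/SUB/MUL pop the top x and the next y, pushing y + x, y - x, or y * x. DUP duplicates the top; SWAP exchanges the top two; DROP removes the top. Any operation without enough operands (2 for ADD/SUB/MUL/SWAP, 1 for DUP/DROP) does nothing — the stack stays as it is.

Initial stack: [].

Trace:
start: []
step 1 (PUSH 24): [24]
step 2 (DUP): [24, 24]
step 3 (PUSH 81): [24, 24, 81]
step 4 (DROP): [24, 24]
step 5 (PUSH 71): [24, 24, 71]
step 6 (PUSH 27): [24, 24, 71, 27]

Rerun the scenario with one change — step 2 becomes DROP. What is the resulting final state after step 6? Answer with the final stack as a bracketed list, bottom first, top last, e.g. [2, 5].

(re-executing from step 2 with the substitution; state before step 2: [24])
step 2 (DROP): []
step 3 (PUSH 81): [81]
step 4 (DROP): []
step 5 (PUSH 71): [71]
step 6 (PUSH 27): [71, 27]

[71, 27]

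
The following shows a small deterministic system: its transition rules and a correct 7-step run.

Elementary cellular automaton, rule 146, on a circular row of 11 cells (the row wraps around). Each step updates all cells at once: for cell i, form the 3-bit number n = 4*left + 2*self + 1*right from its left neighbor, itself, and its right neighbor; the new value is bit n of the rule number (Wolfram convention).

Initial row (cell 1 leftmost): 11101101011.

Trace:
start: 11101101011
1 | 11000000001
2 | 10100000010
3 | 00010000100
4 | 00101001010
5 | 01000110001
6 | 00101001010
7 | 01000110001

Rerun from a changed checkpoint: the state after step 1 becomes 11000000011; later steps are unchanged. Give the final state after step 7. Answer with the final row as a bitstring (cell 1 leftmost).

state after step 1 := 11000000011
2 | 10100000101
3 | 00010001000
4 | 00101010100
5 | 01000000010
6 | 10100000101
7 | 00010001000

00010001000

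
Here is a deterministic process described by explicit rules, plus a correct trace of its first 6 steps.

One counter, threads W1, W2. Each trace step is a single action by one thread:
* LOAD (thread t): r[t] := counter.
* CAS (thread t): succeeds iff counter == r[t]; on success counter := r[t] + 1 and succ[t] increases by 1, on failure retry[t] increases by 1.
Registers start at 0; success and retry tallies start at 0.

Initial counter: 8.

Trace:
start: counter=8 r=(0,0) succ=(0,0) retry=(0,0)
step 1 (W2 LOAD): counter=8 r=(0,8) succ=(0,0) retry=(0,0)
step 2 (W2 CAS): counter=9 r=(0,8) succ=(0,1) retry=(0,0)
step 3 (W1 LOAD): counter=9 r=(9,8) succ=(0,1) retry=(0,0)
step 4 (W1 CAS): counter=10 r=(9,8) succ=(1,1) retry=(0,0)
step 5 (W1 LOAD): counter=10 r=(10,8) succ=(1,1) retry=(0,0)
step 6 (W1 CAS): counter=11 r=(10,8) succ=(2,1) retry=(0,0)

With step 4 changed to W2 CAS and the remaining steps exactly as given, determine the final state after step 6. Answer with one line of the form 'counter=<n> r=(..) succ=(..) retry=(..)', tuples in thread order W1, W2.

(re-executing from step 4 with the substitution; state before step 4: counter=9 r=(9,8) succ=(0,1) retry=(0,0))
step 4 (W2 CAS): counter=9 r=(9,8) succ=(0,1) retry=(0,1)
step 5 (W1 LOAD): counter=9 r=(9,8) succ=(0,1) retry=(0,1)
step 6 (W1 CAS): counter=10 r=(9,8) succ=(1,1) retry=(0,1)

counter=10 r=(9,8) succ=(1,1) retry=(0,1)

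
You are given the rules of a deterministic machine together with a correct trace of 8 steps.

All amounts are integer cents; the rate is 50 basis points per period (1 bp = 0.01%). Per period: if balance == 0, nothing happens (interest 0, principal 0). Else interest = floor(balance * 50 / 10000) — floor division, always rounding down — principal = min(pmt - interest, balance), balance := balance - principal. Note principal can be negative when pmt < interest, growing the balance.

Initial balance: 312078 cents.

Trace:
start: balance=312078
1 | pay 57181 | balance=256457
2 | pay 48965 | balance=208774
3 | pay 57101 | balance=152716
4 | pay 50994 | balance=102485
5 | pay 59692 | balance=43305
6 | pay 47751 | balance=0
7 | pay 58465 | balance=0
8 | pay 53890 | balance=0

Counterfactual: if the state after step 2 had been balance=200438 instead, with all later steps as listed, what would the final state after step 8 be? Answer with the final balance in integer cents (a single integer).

0

state after step 2 := balance=200438
3 | pay 57101 | balance=144339
4 | pay 50994 | balance=94066
5 | pay 59692 | balance=34844
6 | pay 47751 | balance=0
7 | pay 58465 | balance=0
8 | pay 53890 | balance=0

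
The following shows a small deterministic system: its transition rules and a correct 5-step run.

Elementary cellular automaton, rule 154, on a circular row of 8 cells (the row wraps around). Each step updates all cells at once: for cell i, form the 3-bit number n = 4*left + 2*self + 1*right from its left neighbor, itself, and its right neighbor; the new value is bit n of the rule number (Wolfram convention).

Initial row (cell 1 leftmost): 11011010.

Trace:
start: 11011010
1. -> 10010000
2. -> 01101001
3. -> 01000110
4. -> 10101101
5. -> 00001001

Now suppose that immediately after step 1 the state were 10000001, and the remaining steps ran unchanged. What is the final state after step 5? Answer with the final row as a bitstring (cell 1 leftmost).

state after step 1 := 10000001
2. -> 01000011
3. -> 00100110
4. -> 01011101
5. -> 00011000

00011000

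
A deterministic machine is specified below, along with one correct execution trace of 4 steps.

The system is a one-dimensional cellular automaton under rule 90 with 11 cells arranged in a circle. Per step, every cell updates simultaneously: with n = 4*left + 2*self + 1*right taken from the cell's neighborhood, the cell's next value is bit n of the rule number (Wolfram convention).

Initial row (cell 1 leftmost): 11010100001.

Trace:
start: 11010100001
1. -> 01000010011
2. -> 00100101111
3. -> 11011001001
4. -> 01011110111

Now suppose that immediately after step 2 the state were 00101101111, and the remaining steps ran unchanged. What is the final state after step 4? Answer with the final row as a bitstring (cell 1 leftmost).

state after step 2 := 00101101111
3. -> 11001101001
4. -> 01111100111

01111100111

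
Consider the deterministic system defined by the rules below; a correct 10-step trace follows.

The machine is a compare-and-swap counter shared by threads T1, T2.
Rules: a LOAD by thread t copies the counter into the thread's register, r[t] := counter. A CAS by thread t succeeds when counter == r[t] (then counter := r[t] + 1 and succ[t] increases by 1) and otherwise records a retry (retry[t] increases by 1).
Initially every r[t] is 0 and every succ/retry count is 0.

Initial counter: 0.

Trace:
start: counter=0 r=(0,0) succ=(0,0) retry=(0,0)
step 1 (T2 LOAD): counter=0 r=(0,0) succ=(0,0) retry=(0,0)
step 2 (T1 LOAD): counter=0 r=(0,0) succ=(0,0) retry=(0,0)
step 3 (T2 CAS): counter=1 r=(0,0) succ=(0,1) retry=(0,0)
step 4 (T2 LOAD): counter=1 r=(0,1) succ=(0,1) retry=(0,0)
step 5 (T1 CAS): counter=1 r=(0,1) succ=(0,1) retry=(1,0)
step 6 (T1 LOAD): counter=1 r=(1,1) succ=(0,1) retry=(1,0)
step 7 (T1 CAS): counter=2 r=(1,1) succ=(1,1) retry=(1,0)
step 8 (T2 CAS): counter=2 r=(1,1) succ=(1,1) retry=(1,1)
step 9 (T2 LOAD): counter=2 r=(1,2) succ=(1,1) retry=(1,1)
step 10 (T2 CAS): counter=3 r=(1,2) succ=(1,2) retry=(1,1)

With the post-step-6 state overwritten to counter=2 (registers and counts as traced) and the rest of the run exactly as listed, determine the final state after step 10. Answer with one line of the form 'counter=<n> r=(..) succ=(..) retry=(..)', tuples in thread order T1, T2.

counter=3 r=(1,2) succ=(0,2) retry=(2,1)

state after step 6 := counter=2 r=(1,1) succ=(0,1) retry=(1,0)
step 7 (T1 CAS): counter=2 r=(1,1) succ=(0,1) retry=(2,0)
step 8 (T2 CAS): counter=2 r=(1,1) succ=(0,1) retry=(2,1)
step 9 (T2 LOAD): counter=2 r=(1,2) succ=(0,1) retry=(2,1)
step 10 (T2 CAS): counter=3 r=(1,2) succ=(0,2) retry=(2,1)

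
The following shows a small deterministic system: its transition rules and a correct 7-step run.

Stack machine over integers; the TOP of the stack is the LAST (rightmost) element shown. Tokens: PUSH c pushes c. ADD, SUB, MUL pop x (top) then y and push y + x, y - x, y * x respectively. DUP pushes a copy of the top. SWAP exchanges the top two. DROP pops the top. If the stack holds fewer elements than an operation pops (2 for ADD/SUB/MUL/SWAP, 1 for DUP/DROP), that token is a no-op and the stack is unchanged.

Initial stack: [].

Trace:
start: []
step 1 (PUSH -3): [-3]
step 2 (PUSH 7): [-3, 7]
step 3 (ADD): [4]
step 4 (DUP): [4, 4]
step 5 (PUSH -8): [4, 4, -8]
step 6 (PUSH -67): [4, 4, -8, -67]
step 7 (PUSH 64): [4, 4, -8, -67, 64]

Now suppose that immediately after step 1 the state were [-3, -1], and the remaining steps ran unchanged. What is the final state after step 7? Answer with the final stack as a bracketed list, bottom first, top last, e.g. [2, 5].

state after step 1 := [-3, -1]
step 2 (PUSH 7): [-3, -1, 7]
step 3 (ADD): [-3, 6]
step 4 (DUP): [-3, 6, 6]
step 5 (PUSH -8): [-3, 6, 6, -8]
step 6 (PUSH -67): [-3, 6, 6, -8, -67]
step 7 (PUSH 64): [-3, 6, 6, -8, -67, 64]

[-3, 6, 6, -8, -67, 64]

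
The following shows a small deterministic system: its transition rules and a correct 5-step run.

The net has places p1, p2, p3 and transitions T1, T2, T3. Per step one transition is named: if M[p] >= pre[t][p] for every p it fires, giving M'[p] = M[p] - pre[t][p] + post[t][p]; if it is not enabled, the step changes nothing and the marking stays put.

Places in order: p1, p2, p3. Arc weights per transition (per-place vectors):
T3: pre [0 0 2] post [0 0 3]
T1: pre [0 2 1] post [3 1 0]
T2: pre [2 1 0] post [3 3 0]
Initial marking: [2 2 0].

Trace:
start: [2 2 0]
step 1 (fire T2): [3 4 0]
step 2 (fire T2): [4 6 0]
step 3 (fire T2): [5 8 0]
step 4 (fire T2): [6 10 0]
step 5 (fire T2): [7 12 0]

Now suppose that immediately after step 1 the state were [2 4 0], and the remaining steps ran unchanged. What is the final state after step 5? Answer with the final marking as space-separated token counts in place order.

6 12 0

state after step 1 := [2 4 0]
step 2 (fire T2): [3 6 0]
step 3 (fire T2): [4 8 0]
step 4 (fire T2): [5 10 0]
step 5 (fire T2): [6 12 0]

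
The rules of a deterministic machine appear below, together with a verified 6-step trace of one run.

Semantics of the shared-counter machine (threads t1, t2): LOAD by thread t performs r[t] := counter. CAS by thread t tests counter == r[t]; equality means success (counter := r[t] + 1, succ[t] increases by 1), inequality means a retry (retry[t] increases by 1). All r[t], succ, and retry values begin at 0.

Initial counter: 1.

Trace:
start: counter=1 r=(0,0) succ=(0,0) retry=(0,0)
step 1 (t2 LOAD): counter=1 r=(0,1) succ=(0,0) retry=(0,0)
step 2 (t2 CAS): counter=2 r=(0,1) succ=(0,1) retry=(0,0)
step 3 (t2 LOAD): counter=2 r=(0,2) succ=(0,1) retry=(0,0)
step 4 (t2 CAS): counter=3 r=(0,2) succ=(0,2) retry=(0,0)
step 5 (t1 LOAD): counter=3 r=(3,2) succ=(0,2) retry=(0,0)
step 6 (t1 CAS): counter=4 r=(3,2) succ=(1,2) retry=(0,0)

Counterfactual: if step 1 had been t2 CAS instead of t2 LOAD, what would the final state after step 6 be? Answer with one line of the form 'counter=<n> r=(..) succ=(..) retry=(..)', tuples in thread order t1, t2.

(re-executing from step 1 with the substitution; state before step 1: counter=1 r=(0,0) succ=(0,0) retry=(0,0))
step 1 (t2 CAS): counter=1 r=(0,0) succ=(0,0) retry=(0,1)
step 2 (t2 CAS): counter=1 r=(0,0) succ=(0,0) retry=(0,2)
step 3 (t2 LOAD): counter=1 r=(0,1) succ=(0,0) retry=(0,2)
step 4 (t2 CAS): counter=2 r=(0,1) succ=(0,1) retry=(0,2)
step 5 (t1 LOAD): counter=2 r=(2,1) succ=(0,1) retry=(0,2)
step 6 (t1 CAS): counter=3 r=(2,1) succ=(1,1) retry=(0,2)

counter=3 r=(2,1) succ=(1,1) retry=(0,2)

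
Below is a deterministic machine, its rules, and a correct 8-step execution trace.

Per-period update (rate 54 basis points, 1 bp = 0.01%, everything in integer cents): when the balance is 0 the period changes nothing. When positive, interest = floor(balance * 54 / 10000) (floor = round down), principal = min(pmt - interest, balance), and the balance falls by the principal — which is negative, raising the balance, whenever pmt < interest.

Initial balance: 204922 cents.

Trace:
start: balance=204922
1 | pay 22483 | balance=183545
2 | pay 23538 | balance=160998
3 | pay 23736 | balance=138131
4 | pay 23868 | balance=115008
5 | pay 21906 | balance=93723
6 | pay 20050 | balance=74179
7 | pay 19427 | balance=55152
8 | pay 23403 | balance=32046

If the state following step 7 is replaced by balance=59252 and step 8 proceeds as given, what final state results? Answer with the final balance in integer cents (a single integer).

36168

state after step 7 := balance=59252
8 | pay 23403 | balance=36168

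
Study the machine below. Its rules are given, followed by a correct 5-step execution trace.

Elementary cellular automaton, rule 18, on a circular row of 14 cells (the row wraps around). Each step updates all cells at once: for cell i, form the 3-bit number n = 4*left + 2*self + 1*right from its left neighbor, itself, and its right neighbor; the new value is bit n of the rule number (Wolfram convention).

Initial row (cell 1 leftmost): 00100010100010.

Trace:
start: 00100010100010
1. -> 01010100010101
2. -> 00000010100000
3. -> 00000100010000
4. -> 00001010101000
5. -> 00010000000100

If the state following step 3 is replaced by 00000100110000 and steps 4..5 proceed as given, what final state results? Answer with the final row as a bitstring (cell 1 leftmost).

00010000110100

state after step 3 := 00000100110000
4. -> 00001011001000
5. -> 00010000110100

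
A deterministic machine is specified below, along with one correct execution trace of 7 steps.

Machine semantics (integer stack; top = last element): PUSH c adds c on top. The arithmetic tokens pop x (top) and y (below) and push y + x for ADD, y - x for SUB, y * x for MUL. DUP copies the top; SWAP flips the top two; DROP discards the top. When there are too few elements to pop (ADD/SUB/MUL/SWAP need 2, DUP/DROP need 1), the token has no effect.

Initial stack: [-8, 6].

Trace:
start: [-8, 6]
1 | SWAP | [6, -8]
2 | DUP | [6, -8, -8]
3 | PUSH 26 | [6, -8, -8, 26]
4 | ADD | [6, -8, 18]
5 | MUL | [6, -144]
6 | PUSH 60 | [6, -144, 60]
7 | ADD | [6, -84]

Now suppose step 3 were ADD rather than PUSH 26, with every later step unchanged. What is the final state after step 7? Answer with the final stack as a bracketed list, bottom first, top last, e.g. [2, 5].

(re-executing from step 3 with the substitution; state before step 3: [6, -8, -8])
3 | ADD | [6, -16]
4 | ADD | [-10]
5 | MUL | [-10]
6 | PUSH 60 | [-10, 60]
7 | ADD | [50]

[50]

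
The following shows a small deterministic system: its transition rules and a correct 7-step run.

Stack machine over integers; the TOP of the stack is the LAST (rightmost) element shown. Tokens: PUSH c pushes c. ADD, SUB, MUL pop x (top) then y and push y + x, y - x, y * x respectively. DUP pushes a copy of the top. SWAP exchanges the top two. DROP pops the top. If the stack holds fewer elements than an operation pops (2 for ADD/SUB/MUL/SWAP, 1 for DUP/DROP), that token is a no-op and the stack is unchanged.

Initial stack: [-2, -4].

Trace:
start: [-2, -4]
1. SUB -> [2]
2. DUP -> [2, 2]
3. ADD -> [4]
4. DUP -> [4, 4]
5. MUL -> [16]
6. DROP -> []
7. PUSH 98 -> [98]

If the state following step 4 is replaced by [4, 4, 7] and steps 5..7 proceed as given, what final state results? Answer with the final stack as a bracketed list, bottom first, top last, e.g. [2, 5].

[4, 98]

state after step 4 := [4, 4, 7]
5. MUL -> [4, 28]
6. DROP -> [4]
7. PUSH 98 -> [4, 98]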